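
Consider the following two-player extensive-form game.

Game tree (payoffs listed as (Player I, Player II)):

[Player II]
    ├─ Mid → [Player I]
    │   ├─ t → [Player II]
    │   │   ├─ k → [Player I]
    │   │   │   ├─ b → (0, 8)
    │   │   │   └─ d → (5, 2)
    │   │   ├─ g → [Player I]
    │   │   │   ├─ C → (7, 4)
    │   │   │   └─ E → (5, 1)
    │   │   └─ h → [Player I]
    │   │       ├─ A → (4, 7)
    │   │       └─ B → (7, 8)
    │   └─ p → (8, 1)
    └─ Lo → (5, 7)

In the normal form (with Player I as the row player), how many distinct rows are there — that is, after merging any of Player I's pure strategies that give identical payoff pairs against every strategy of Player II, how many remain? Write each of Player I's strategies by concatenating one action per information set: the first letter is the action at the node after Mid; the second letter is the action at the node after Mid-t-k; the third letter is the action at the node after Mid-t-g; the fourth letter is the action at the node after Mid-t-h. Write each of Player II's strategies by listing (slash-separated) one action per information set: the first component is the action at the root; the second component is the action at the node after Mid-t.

Player I has 16 pure strategies: tbCA, tbCB, tbEA, tbEB, tdCA, tdCB, tdEA, tdEB, pbCA, pbCB, pbEA, pbEB, pdCA, pdCB, pdEA, pdEB. Columns: Mid/k, Mid/g, Mid/h, Lo/k, Lo/g, Lo/h.
{tbCA} → row (0,8) (7,4) (4,7) (5,7) (5,7) (5,7)
{tbCB} → row (0,8) (7,4) (7,8) (5,7) (5,7) (5,7)
{tbEA} → row (0,8) (5,1) (4,7) (5,7) (5,7) (5,7)
{tbEB} → row (0,8) (5,1) (7,8) (5,7) (5,7) (5,7)
{tdCA} → row (5,2) (7,4) (4,7) (5,7) (5,7) (5,7)
{tdCB} → row (5,2) (7,4) (7,8) (5,7) (5,7) (5,7)
{tdEA} → row (5,2) (5,1) (4,7) (5,7) (5,7) (5,7)
{tdEB} → row (5,2) (5,1) (7,8) (5,7) (5,7) (5,7)
{pbCA, pbCB, pbEA, pbEB, pdCA, pdCB, pdEA, pdEB} → row (8,1) (8,1) (8,1) (5,7) (5,7) (5,7)
That's 9 distinct rows out of 16 strategies.

9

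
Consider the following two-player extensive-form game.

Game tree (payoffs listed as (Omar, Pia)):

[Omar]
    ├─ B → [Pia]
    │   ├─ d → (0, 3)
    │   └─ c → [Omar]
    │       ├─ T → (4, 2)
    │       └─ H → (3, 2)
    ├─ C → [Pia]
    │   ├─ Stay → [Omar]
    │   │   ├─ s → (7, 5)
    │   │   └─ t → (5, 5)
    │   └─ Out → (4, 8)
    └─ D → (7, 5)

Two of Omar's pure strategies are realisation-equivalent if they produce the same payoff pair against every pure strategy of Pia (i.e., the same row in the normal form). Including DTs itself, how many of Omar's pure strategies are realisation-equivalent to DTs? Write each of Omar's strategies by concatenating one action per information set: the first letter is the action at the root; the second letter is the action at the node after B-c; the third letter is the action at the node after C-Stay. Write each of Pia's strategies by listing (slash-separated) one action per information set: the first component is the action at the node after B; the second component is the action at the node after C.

4

Row for DTs (columns d/Stay, d/Out, c/Stay, c/Out): (7,5) (7,5) (7,5) (7,5).
Under DTs, Omar's choice at the node after B-c and at the node after C-Stay can never be reached regardless of what Pia does, so varying those choices leaves every outcome unchanged.
Holding the reachable choices fixed and varying the unreachable ones freely already gives 2 × 2 = 4 equivalent strategies.
No other strategy reproduces this row, so those 4 are the full class: DTs, DTt, DHs, DHt.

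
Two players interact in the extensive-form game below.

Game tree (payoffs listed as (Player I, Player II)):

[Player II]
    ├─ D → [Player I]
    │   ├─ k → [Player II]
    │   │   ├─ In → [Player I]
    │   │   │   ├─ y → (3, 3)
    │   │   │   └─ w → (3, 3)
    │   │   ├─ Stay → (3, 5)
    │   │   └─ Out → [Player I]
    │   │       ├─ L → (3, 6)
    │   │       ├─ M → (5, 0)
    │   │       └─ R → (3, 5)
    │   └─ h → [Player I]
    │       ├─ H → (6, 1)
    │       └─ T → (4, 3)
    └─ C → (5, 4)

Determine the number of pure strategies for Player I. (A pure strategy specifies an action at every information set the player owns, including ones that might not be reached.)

24

Player I owns the node after D with actions {k, h} — two choices.
Player I owns the node after D-h with actions {H, T} — two choices.
Player I owns the node after D-k-In with actions {y, w} — two choices.
Player I owns the node after D-k-Out with actions {L, M, R} — three choices.
A pure strategy fixes one action at each information set independently, so the count is the product 2 × 2 × 2 × 3 = 24.
(For reference, Player II has 6 pure strategies, giving a 24×6 normal-form matrix.)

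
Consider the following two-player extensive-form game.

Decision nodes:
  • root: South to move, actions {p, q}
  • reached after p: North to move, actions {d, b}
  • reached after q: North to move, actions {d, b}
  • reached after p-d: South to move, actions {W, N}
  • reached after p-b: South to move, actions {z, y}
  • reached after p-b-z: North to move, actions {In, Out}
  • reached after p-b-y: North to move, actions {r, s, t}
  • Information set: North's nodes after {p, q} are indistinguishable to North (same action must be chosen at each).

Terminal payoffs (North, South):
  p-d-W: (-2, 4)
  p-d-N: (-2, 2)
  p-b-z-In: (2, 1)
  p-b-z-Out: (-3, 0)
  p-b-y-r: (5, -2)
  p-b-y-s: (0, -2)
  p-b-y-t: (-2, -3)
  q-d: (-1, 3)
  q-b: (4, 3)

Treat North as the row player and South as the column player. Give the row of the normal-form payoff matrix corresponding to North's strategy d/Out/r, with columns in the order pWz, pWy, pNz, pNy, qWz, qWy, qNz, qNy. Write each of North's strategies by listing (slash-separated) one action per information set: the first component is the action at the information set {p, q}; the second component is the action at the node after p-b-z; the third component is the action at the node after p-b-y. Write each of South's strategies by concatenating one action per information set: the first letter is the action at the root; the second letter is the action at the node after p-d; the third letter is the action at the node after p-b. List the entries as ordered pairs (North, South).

(-2,4) (-2,4) (-2,2) (-2,2) (-1,3) (-1,3) (-1,3) (-1,3)

vs pWz: South plays p → North plays d at [p] → South plays W at [p-d] → (-2, 4)
vs pWy: South plays p → North plays d at [p] → South plays W at [p-d] → (-2, 4)
vs pNz: South plays p → North plays d at [p] → South plays N at [p-d] → (-2, 2)
vs pNy: South plays p → North plays d at [p] → South plays N at [p-d] → (-2, 2)
vs qWz: South plays q → North plays d at [q] → (-1, 3)
vs qWy: South plays q → North plays d at [q] → (-1, 3)
vs qNz: South plays q → North plays d at [q] → (-1, 3)
vs qNy: South plays q → North plays d at [q] → (-1, 3)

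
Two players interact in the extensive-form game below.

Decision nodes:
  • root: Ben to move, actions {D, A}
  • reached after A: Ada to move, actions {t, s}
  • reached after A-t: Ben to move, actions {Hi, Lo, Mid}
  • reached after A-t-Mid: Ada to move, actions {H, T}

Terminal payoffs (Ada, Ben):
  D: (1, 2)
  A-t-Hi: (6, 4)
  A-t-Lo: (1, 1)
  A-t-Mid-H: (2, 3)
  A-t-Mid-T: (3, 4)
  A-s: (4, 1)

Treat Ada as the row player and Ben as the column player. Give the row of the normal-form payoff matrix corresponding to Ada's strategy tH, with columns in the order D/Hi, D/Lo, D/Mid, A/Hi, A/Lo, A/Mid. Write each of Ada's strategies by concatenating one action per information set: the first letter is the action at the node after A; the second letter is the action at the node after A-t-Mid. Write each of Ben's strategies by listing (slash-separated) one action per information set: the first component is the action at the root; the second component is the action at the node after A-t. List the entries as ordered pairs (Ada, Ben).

(1,2) (1,2) (1,2) (6,4) (1,1) (2,3)

vs D/Hi: Ben plays D → (1, 2)
vs D/Lo: Ben plays D → (1, 2)
vs D/Mid: Ben plays D → (1, 2)
vs A/Hi: Ben plays A → Ada plays t at [A] → Ben plays Hi at [A-t] → (6, 4)
vs A/Lo: Ben plays A → Ada plays t at [A] → Ben plays Lo at [A-t] → (1, 1)
vs A/Mid: Ben plays A → Ada plays t at [A] → Ben plays Mid at [A-t] → Ada plays H at [A-t-Mid] → (2, 3)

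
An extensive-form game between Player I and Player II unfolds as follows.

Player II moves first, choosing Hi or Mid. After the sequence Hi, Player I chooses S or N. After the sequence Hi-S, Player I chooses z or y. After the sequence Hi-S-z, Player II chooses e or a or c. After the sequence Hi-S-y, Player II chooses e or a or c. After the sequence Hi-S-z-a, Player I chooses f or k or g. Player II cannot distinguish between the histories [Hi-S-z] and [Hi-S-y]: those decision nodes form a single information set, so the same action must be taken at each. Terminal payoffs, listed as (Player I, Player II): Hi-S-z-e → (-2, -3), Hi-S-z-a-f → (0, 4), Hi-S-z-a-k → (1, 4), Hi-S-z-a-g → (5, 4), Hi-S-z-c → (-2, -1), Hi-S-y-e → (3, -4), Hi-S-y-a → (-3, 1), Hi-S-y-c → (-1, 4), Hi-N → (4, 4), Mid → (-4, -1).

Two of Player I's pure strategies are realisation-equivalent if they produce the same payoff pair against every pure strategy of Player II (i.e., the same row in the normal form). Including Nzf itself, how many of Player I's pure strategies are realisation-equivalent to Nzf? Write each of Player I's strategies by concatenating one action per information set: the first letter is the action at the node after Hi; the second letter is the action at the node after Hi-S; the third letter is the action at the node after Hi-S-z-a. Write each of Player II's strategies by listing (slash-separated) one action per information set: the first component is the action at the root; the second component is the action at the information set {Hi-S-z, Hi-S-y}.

6

Row for Nzf (columns Hi/e, Hi/a, Hi/c, Mid/e, Mid/a, Mid/c): (4,4) (4,4) (4,4) (-4,-1) (-4,-1) (-4,-1).
Under Nzf, Player I's choice at the node after Hi-S and at the node after Hi-S-z-a can never be reached regardless of what Player II does, so varying those choices leaves every outcome unchanged.
Holding the reachable choices fixed and varying the unreachable ones freely already gives 2 × 3 = 6 equivalent strategies.
No other strategy reproduces this row, so those 6 are the full class: Nzf, Nzk, Nzg, Nyf, Nyk, Nyg.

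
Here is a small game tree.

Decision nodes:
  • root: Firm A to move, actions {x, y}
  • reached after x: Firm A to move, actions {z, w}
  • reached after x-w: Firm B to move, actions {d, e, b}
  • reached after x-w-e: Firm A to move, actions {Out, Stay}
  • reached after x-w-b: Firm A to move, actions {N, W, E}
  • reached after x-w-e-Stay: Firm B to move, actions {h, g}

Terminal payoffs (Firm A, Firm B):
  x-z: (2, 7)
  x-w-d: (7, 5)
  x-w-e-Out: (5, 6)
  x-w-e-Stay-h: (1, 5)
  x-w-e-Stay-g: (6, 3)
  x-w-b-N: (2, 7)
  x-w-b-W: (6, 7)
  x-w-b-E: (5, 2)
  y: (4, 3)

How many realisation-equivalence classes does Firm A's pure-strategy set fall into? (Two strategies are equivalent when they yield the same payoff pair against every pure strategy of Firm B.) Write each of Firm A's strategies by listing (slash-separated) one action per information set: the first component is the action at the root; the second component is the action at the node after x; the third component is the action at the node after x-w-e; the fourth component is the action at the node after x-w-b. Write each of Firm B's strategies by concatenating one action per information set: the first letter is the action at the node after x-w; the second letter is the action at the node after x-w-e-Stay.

Firm A has 24 pure strategies: x/z/Out/N, x/z/Out/W, x/z/Out/E, x/z/Stay/N, x/z/Stay/W, x/z/Stay/E, x/w/Out/N, x/w/Out/W, x/w/Out/E, x/w/Stay/N, x/w/Stay/W, x/w/Stay/E, y/z/Out/N, y/z/Out/W, y/z/Out/E, y/z/Stay/N, y/z/Stay/W, y/z/Stay/E, y/w/Out/N, y/w/Out/W, y/w/Out/E, y/w/Stay/N, y/w/Stay/W, y/w/Stay/E. Columns: dh, dg, eh, eg, bh, bg.
{x/z/Out/N, x/z/Out/W, x/z/Out/E, x/z/Stay/N, x/z/Stay/W, x/z/Stay/E} → row (2,7) (2,7) (2,7) (2,7) (2,7) (2,7)
{x/w/Out/N} → row (7,5) (7,5) (5,6) (5,6) (2,7) (2,7)
{x/w/Out/W} → row (7,5) (7,5) (5,6) (5,6) (6,7) (6,7)
{x/w/Out/E} → row (7,5) (7,5) (5,6) (5,6) (5,2) (5,2)
{x/w/Stay/N} → row (7,5) (7,5) (1,5) (6,3) (2,7) (2,7)
{x/w/Stay/W} → row (7,5) (7,5) (1,5) (6,3) (6,7) (6,7)
{x/w/Stay/E} → row (7,5) (7,5) (1,5) (6,3) (5,2) (5,2)
{y/z/Out/N, y/z/Out/W, y/z/Out/E, y/z/Stay/N, y/z/Stay/W, y/z/Stay/E, y/w/Out/N, y/w/Out/W, y/w/Out/E, y/w/Stay/N, y/w/Stay/W, y/w/Stay/E} → row (4,3) (4,3) (4,3) (4,3) (4,3) (4,3)
That's 8 distinct rows out of 24 strategies.

8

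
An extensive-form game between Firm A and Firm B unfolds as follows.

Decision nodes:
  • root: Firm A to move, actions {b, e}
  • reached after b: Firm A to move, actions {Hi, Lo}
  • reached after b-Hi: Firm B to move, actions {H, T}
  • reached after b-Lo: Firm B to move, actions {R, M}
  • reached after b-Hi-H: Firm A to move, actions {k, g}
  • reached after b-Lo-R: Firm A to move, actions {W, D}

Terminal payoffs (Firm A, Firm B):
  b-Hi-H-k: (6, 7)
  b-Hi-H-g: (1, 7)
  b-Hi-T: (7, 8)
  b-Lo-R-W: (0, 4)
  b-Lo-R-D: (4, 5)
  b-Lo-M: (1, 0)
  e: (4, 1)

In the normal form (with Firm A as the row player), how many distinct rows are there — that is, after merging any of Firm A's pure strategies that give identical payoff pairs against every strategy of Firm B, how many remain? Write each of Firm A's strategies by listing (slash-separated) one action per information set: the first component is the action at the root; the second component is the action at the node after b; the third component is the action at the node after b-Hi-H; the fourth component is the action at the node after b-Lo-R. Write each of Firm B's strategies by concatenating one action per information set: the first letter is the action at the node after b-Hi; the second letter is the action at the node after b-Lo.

5

Firm A has 16 pure strategies: b/Hi/k/W, b/Hi/k/D, b/Hi/g/W, b/Hi/g/D, b/Lo/k/W, b/Lo/k/D, b/Lo/g/W, b/Lo/g/D, e/Hi/k/W, e/Hi/k/D, e/Hi/g/W, e/Hi/g/D, e/Lo/k/W, e/Lo/k/D, e/Lo/g/W, e/Lo/g/D. Columns: HR, HM, TR, TM.
{b/Hi/k/W, b/Hi/k/D} → row (6,7) (6,7) (7,8) (7,8)
{b/Hi/g/W, b/Hi/g/D} → row (1,7) (1,7) (7,8) (7,8)
{b/Lo/k/W, b/Lo/g/W} → row (0,4) (1,0) (0,4) (1,0)
{b/Lo/k/D, b/Lo/g/D} → row (4,5) (1,0) (4,5) (1,0)
{e/Hi/k/W, e/Hi/k/D, e/Hi/g/W, e/Hi/g/D, e/Lo/k/W, e/Lo/k/D, e/Lo/g/W, e/Lo/g/D} → row (4,1) (4,1) (4,1) (4,1)
That's 5 distinct rows out of 16 strategies.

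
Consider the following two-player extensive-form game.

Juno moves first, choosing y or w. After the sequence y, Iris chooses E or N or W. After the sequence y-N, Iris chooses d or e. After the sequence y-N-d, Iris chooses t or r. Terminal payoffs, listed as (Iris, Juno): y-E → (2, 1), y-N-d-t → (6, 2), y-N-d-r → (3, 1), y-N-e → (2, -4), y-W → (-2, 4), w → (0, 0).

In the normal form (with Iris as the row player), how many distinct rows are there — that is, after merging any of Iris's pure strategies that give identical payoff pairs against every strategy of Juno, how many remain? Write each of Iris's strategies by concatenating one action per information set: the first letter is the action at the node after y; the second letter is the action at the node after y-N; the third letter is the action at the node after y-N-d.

Iris has 12 pure strategies: Edt, Edr, Eet, Eer, Ndt, Ndr, Net, Ner, Wdt, Wdr, Wet, Wer. Columns: y, w.
{Edt, Edr, Eet, Eer} → row (2,1) (0,0)
{Ndt} → row (6,2) (0,0)
{Ndr} → row (3,1) (0,0)
{Net, Ner} → row (2,-4) (0,0)
{Wdt, Wdr, Wet, Wer} → row (-2,4) (0,0)
That's 5 distinct rows out of 12 strategies.

5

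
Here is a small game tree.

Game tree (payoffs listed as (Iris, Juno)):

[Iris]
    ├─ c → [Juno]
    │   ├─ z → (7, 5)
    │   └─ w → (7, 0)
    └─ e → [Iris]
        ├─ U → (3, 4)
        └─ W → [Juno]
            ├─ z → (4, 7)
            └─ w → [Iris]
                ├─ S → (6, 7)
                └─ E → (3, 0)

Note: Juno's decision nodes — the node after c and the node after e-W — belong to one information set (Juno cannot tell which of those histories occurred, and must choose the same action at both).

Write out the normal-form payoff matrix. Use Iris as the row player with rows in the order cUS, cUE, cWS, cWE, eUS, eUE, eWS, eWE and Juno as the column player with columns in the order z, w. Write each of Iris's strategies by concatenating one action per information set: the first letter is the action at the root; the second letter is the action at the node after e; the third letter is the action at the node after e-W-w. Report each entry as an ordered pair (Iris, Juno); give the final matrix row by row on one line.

            z        w
 cUS    (7,5)    (7,0)
 cUE    (7,5)    (7,0)
 cWS    (7,5)    (7,0)
 cWE    (7,5)    (7,0)
 eUS    (3,4)    (3,4)
 eUE    (3,4)    (3,4)
 eWS    (4,7)    (6,7)
 eWE    (4,7)    (3,0)

cUS: (7,5) (7,0) | cUE: (7,5) (7,0) | cWS: (7,5) (7,0) | cWE: (7,5) (7,0) | eUS: (3,4) (3,4) | eUE: (3,4) (3,4) | eWS: (4,7) (6,7) | eWE: (4,7) (3,0)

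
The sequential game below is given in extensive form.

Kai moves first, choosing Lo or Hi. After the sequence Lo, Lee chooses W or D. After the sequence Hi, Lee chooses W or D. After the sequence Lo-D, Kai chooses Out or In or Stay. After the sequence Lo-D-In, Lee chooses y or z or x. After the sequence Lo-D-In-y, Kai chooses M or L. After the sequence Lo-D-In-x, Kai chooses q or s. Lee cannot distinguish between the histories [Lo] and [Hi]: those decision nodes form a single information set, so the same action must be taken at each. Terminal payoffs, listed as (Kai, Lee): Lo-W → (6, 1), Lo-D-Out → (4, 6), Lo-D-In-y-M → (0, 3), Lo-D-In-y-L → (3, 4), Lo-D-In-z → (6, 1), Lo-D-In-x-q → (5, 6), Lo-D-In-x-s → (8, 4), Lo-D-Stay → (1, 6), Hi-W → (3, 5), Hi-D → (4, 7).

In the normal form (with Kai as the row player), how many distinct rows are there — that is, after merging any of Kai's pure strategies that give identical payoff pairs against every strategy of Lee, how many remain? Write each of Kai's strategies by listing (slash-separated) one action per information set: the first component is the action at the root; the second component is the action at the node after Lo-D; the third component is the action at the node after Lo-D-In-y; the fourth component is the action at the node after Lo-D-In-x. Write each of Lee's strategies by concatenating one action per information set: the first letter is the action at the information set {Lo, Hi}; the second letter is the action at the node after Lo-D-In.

7

Kai has 24 pure strategies: Lo/Out/M/q, Lo/Out/M/s, Lo/Out/L/q, Lo/Out/L/s, Lo/In/M/q, Lo/In/M/s, Lo/In/L/q, Lo/In/L/s, Lo/Stay/M/q, Lo/Stay/M/s, Lo/Stay/L/q, Lo/Stay/L/s, Hi/Out/M/q, Hi/Out/M/s, Hi/Out/L/q, Hi/Out/L/s, Hi/In/M/q, Hi/In/M/s, Hi/In/L/q, Hi/In/L/s, Hi/Stay/M/q, Hi/Stay/M/s, Hi/Stay/L/q, Hi/Stay/L/s. Columns: Wy, Wz, Wx, Dy, Dz, Dx.
{Lo/Out/M/q, Lo/Out/M/s, Lo/Out/L/q, Lo/Out/L/s} → row (6,1) (6,1) (6,1) (4,6) (4,6) (4,6)
{Lo/In/M/q} → row (6,1) (6,1) (6,1) (0,3) (6,1) (5,6)
{Lo/In/M/s} → row (6,1) (6,1) (6,1) (0,3) (6,1) (8,4)
{Lo/In/L/q} → row (6,1) (6,1) (6,1) (3,4) (6,1) (5,6)
{Lo/In/L/s} → row (6,1) (6,1) (6,1) (3,4) (6,1) (8,4)
{Lo/Stay/M/q, Lo/Stay/M/s, Lo/Stay/L/q, Lo/Stay/L/s} → row (6,1) (6,1) (6,1) (1,6) (1,6) (1,6)
{Hi/Out/M/q, Hi/Out/M/s, Hi/Out/L/q, Hi/Out/L/s, Hi/In/M/q, Hi/In/M/s, Hi/In/L/q, Hi/In/L/s, Hi/Stay/M/q, Hi/Stay/M/s, Hi/Stay/L/q, Hi/Stay/L/s} → row (3,5) (3,5) (3,5) (4,7) (4,7) (4,7)
That's 7 distinct rows out of 24 strategies.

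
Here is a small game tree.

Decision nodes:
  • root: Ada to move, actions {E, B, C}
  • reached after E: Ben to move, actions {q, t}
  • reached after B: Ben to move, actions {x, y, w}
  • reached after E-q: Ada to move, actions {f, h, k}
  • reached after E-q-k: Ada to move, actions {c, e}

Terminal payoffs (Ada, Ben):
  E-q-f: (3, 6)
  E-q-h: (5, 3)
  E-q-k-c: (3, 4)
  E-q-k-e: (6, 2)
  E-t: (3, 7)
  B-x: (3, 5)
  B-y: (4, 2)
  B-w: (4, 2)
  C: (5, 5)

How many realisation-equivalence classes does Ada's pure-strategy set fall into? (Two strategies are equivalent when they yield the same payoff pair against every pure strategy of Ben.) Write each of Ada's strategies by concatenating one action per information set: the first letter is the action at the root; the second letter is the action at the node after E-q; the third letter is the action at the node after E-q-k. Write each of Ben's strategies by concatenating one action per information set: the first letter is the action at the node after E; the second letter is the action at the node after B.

Ada has 18 pure strategies: Efc, Efe, Ehc, Ehe, Ekc, Eke, Bfc, Bfe, Bhc, Bhe, Bkc, Bke, Cfc, Cfe, Chc, Che, Ckc, Cke. Columns: qx, qy, qw, tx, ty, tw.
{Efc, Efe} → row (3,6) (3,6) (3,6) (3,7) (3,7) (3,7)
{Ehc, Ehe} → row (5,3) (5,3) (5,3) (3,7) (3,7) (3,7)
{Ekc} → row (3,4) (3,4) (3,4) (3,7) (3,7) (3,7)
{Eke} → row (6,2) (6,2) (6,2) (3,7) (3,7) (3,7)
{Bfc, Bfe, Bhc, Bhe, Bkc, Bke} → row (3,5) (4,2) (4,2) (3,5) (4,2) (4,2)
{Cfc, Cfe, Chc, Che, Ckc, Cke} → row (5,5) (5,5) (5,5) (5,5) (5,5) (5,5)
That's 6 distinct rows out of 18 strategies.

6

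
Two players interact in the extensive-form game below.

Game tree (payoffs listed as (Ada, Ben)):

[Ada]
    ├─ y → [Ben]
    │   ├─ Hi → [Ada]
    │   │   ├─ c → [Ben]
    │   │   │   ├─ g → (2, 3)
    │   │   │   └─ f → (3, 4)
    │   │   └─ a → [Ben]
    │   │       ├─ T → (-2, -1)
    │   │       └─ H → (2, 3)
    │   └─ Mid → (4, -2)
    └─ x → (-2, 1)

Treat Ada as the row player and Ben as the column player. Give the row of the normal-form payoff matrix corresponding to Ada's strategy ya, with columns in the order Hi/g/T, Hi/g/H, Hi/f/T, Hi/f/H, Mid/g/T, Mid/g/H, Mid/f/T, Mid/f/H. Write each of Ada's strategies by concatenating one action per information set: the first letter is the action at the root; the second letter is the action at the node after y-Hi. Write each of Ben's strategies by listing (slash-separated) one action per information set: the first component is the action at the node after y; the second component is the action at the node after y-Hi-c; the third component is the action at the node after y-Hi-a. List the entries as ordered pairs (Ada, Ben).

(-2,-1) (2,3) (-2,-1) (2,3) (4,-2) (4,-2) (4,-2) (4,-2)

vs Hi/g/T: Ada plays y → Ben plays Hi at [y] → Ada plays a at [y-Hi] → Ben plays T at [y-Hi-a] → (-2, -1)
vs Hi/g/H: Ada plays y → Ben plays Hi at [y] → Ada plays a at [y-Hi] → Ben plays H at [y-Hi-a] → (2, 3)
vs Hi/f/T: Ada plays y → Ben plays Hi at [y] → Ada plays a at [y-Hi] → Ben plays T at [y-Hi-a] → (-2, -1)
vs Hi/f/H: Ada plays y → Ben plays Hi at [y] → Ada plays a at [y-Hi] → Ben plays H at [y-Hi-a] → (2, 3)
vs Mid/g/T: Ada plays y → Ben plays Mid at [y] → (4, -2)
vs Mid/g/H: Ada plays y → Ben plays Mid at [y] → (4, -2)
vs Mid/f/T: Ada plays y → Ben plays Mid at [y] → (4, -2)
vs Mid/f/H: Ada plays y → Ben plays Mid at [y] → (4, -2)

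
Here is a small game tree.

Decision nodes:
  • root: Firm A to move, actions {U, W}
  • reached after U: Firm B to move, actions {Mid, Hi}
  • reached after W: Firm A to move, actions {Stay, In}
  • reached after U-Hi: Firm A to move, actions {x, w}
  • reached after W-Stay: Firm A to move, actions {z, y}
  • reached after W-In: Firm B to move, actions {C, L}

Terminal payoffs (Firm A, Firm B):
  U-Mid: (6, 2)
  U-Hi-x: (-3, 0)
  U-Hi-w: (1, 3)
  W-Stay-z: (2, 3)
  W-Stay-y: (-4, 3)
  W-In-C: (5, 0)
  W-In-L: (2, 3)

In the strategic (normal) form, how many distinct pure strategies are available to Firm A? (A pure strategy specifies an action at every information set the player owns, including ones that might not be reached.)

16

Firm A owns the root with actions {U, W} — two choices.
Firm A owns the node after W with actions {Stay, In} — two choices.
Firm A owns the node after U-Hi with actions {x, w} — two choices.
Firm A owns the node after W-Stay with actions {z, y} — two choices.
A pure strategy fixes one action at each information set independently, so the count is the product 2 × 2 × 2 × 2 = 16.
(For reference, Firm B has 4 pure strategies, giving a 16×4 normal-form matrix.)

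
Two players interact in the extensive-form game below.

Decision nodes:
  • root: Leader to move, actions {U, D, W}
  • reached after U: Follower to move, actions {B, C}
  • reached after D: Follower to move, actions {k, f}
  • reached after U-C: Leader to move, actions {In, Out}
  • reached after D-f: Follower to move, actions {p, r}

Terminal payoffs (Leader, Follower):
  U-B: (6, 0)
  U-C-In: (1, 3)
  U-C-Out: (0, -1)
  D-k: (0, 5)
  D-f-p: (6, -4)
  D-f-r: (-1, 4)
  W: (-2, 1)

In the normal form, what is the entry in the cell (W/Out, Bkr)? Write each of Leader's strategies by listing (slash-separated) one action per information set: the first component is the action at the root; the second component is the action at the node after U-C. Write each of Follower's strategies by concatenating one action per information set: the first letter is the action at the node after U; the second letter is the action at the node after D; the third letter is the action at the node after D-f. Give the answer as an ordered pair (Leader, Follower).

Trace the play path from the root:
  Leader plays W
→ terminal payoff (-2, 1).
(Leader's choice at the node after U-C is never reached on this path, so it doesn't affect the outcome.)

(-2, 1)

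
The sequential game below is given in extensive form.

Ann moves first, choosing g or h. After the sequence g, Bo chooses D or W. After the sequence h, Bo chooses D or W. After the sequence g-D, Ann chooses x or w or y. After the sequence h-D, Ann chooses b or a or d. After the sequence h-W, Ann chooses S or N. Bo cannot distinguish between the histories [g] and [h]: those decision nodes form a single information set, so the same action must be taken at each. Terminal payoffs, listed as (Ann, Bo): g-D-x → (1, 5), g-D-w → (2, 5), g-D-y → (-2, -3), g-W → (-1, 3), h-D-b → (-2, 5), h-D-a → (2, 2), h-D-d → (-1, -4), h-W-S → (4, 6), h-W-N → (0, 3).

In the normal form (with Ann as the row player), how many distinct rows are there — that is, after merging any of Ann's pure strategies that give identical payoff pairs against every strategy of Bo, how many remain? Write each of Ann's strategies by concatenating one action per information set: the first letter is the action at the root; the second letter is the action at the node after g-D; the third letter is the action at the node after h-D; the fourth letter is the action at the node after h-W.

9

Ann has 36 pure strategies: gxbS, gxbN, gxaS, gxaN, gxdS, gxdN, gwbS, gwbN, gwaS, gwaN, gwdS, gwdN, gybS, gybN, gyaS, gyaN, gydS, gydN, hxbS, hxbN, hxaS, hxaN, hxdS, hxdN, hwbS, hwbN, hwaS, hwaN, hwdS, hwdN, hybS, hybN, hyaS, hyaN, hydS, hydN. Columns: D, W.
{gxbS, gxbN, gxaS, gxaN, gxdS, gxdN} → row (1,5) (-1,3)
{gwbS, gwbN, gwaS, gwaN, gwdS, gwdN} → row (2,5) (-1,3)
{gybS, gybN, gyaS, gyaN, gydS, gydN} → row (-2,-3) (-1,3)
{hxbS, hwbS, hybS} → row (-2,5) (4,6)
{hxbN, hwbN, hybN} → row (-2,5) (0,3)
{hxaS, hwaS, hyaS} → row (2,2) (4,6)
{hxaN, hwaN, hyaN} → row (2,2) (0,3)
{hxdS, hwdS, hydS} → row (-1,-4) (4,6)
{hxdN, hwdN, hydN} → row (-1,-4) (0,3)
That's 9 distinct rows out of 36 strategies.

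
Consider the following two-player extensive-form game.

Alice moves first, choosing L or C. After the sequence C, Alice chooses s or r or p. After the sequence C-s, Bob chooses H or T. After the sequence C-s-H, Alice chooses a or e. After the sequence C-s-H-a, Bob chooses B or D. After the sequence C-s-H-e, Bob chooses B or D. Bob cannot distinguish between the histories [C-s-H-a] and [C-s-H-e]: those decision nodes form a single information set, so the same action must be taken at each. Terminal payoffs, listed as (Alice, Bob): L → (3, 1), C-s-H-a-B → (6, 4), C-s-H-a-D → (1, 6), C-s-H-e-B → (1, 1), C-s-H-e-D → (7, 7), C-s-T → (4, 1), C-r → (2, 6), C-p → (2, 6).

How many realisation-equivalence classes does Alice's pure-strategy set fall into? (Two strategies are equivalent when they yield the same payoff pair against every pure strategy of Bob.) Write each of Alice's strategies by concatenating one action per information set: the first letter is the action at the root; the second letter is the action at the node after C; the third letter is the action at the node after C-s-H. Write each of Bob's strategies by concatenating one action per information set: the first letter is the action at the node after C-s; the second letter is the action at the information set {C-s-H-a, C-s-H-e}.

4

Alice has 12 pure strategies: Lsa, Lse, Lra, Lre, Lpa, Lpe, Csa, Cse, Cra, Cre, Cpa, Cpe. Columns: HB, HD, TB, TD.
{Lsa, Lse, Lra, Lre, Lpa, Lpe} → row (3,1) (3,1) (3,1) (3,1)
{Csa} → row (6,4) (1,6) (4,1) (4,1)
{Cse} → row (1,1) (7,7) (4,1) (4,1)
{Cra, Cre, Cpa, Cpe} → row (2,6) (2,6) (2,6) (2,6)
That's 4 distinct rows out of 12 strategies.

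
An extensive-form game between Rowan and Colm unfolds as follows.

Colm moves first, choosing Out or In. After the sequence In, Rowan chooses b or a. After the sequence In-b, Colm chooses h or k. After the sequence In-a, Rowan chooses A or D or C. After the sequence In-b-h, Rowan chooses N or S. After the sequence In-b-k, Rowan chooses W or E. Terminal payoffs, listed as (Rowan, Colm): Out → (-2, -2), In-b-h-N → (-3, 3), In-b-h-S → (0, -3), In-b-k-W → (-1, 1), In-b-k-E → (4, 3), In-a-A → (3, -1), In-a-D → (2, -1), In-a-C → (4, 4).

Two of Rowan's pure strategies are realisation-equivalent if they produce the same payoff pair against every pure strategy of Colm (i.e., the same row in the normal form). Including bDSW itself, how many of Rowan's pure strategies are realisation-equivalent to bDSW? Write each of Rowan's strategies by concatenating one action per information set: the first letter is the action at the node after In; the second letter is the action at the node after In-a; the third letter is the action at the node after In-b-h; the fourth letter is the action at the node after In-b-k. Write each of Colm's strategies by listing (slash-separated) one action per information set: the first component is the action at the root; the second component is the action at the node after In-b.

Row for bDSW (columns Out/h, Out/k, In/h, In/k): (-2,-2) (-2,-2) (0,-3) (-1,1).
Under bDSW, Rowan's choice at the node after In-a can never be reached regardless of what Colm does, so varying those choices leaves every outcome unchanged.
Holding the reachable choices fixed and varying the unreachable one freely already gives 3 equivalent strategies.
No other strategy reproduces this row, so those 3 are the full class: bASW, bDSW, bCSW.

3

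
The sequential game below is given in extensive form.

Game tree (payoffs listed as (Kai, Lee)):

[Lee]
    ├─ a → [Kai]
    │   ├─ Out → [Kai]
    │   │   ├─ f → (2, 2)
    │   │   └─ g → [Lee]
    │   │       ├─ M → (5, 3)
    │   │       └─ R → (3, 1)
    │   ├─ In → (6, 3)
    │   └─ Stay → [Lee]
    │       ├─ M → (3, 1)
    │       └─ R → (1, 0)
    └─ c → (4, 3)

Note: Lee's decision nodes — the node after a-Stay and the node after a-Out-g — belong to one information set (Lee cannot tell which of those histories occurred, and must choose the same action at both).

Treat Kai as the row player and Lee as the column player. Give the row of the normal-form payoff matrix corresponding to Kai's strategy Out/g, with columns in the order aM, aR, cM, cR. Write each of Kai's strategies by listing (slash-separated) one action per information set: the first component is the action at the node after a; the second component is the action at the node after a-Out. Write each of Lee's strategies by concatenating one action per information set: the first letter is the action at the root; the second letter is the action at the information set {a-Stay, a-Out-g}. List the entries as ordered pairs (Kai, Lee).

(5,3) (3,1) (4,3) (4,3)

vs aM: Lee plays a → Kai plays Out at [a] → Kai plays g at [a-Out] → Lee plays M at [a-Out-g] → (5, 3)
vs aR: Lee plays a → Kai plays Out at [a] → Kai plays g at [a-Out] → Lee plays R at [a-Out-g] → (3, 1)
vs cM: Lee plays c → (4, 3)
vs cR: Lee plays c → (4, 3)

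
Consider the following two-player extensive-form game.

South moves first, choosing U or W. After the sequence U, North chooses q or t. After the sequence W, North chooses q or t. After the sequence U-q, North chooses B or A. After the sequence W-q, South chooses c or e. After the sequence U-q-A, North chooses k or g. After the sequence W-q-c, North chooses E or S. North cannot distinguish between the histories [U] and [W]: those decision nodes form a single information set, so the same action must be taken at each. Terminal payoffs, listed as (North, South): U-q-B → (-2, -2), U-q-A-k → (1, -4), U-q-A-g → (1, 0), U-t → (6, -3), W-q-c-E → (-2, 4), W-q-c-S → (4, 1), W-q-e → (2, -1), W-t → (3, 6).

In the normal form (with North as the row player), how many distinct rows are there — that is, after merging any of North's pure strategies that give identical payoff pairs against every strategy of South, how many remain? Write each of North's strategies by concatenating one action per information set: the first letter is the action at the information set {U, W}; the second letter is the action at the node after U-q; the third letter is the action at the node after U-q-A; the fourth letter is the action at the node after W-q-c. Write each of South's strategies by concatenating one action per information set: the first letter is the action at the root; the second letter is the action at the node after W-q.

North has 16 pure strategies: qBkE, qBkS, qBgE, qBgS, qAkE, qAkS, qAgE, qAgS, tBkE, tBkS, tBgE, tBgS, tAkE, tAkS, tAgE, tAgS. Columns: Uc, Ue, Wc, We.
{qBkE, qBgE} → row (-2,-2) (-2,-2) (-2,4) (2,-1)
{qBkS, qBgS} → row (-2,-2) (-2,-2) (4,1) (2,-1)
{qAkE} → row (1,-4) (1,-4) (-2,4) (2,-1)
{qAkS} → row (1,-4) (1,-4) (4,1) (2,-1)
{qAgE} → row (1,0) (1,0) (-2,4) (2,-1)
{qAgS} → row (1,0) (1,0) (4,1) (2,-1)
{tBkE, tBkS, tBgE, tBgS, tAkE, tAkS, tAgE, tAgS} → row (6,-3) (6,-3) (3,6) (3,6)
That's 7 distinct rows out of 16 strategies.

7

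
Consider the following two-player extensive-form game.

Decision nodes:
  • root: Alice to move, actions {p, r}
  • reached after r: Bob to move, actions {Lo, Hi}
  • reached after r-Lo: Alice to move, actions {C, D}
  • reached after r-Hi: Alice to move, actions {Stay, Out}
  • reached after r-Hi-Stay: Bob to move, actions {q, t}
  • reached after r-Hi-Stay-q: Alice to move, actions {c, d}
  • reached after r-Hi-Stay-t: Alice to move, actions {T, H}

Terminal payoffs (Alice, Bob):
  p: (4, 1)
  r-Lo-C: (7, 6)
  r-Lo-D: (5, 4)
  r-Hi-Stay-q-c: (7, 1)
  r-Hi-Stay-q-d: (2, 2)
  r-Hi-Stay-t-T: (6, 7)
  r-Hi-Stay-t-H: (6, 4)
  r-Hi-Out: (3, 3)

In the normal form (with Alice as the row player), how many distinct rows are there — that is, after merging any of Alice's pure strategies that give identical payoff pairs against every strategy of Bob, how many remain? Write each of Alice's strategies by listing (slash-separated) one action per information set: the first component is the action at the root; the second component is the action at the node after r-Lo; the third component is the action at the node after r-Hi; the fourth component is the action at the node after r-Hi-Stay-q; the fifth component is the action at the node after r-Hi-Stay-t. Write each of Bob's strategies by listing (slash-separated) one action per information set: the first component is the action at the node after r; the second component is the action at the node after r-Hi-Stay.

11

Alice has 32 pure strategies: p/C/Stay/c/T, p/C/Stay/c/H, p/C/Stay/d/T, p/C/Stay/d/H, p/C/Out/c/T, p/C/Out/c/H, p/C/Out/d/T, p/C/Out/d/H, p/D/Stay/c/T, p/D/Stay/c/H, p/D/Stay/d/T, p/D/Stay/d/H, p/D/Out/c/T, p/D/Out/c/H, p/D/Out/d/T, p/D/Out/d/H, r/C/Stay/c/T, r/C/Stay/c/H, r/C/Stay/d/T, r/C/Stay/d/H, r/C/Out/c/T, r/C/Out/c/H, r/C/Out/d/T, r/C/Out/d/H, r/D/Stay/c/T, r/D/Stay/c/H, r/D/Stay/d/T, r/D/Stay/d/H, r/D/Out/c/T, r/D/Out/c/H, r/D/Out/d/T, r/D/Out/d/H. Columns: Lo/q, Lo/t, Hi/q, Hi/t.
{p/C/Stay/c/T, p/C/Stay/c/H, p/C/Stay/d/T, p/C/Stay/d/H, p/C/Out/c/T, p/C/Out/c/H, p/C/Out/d/T, p/C/Out/d/H, p/D/Stay/c/T, p/D/Stay/c/H, p/D/Stay/d/T, p/D/Stay/d/H, p/D/Out/c/T, p/D/Out/c/H, p/D/Out/d/T, p/D/Out/d/H} → row (4,1) (4,1) (4,1) (4,1)
{r/C/Stay/c/T} → row (7,6) (7,6) (7,1) (6,7)
{r/C/Stay/c/H} → row (7,6) (7,6) (7,1) (6,4)
{r/C/Stay/d/T} → row (7,6) (7,6) (2,2) (6,7)
{r/C/Stay/d/H} → row (7,6) (7,6) (2,2) (6,4)
{r/C/Out/c/T, r/C/Out/c/H, r/C/Out/d/T, r/C/Out/d/H} → row (7,6) (7,6) (3,3) (3,3)
{r/D/Stay/c/T} → row (5,4) (5,4) (7,1) (6,7)
{r/D/Stay/c/H} → row (5,4) (5,4) (7,1) (6,4)
{r/D/Stay/d/T} → row (5,4) (5,4) (2,2) (6,7)
{r/D/Stay/d/H} → row (5,4) (5,4) (2,2) (6,4)
{r/D/Out/c/T, r/D/Out/c/H, r/D/Out/d/T, r/D/Out/d/H} → row (5,4) (5,4) (3,3) (3,3)
That's 11 distinct rows out of 32 strategies.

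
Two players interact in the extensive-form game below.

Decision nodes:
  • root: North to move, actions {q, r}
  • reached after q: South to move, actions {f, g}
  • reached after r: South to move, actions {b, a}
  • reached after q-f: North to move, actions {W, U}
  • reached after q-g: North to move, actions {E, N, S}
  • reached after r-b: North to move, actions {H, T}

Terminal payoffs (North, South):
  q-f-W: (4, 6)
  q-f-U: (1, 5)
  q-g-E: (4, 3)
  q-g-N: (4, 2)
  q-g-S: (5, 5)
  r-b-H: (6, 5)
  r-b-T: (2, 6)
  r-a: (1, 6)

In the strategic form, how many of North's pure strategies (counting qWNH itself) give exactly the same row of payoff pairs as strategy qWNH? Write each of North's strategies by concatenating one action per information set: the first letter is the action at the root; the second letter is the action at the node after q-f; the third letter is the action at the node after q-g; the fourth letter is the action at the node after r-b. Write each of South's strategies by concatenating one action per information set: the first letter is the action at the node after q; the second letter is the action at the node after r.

Row for qWNH (columns fb, fa, gb, ga): (4,6) (4,6) (4,2) (4,2).
Under qWNH, North's choice at the node after r-b can never be reached regardless of what South does, so varying those choices leaves every outcome unchanged.
Holding the reachable choices fixed and varying the unreachable one freely already gives 2 equivalent strategies.
No other strategy reproduces this row, so those 2 are the full class: qWNH, qWNT.

2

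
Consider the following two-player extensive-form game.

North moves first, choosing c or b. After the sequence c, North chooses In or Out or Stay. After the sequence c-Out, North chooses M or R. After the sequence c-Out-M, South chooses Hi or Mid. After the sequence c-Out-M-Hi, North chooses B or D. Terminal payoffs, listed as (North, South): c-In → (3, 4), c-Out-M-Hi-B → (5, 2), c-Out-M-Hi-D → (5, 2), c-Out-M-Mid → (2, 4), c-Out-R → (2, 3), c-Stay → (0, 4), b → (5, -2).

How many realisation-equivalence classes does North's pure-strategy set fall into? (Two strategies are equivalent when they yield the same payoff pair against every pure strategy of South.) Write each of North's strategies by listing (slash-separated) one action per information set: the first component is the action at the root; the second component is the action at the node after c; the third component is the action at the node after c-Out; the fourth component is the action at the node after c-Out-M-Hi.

5

North has 24 pure strategies: c/In/M/B, c/In/M/D, c/In/R/B, c/In/R/D, c/Out/M/B, c/Out/M/D, c/Out/R/B, c/Out/R/D, c/Stay/M/B, c/Stay/M/D, c/Stay/R/B, c/Stay/R/D, b/In/M/B, b/In/M/D, b/In/R/B, b/In/R/D, b/Out/M/B, b/Out/M/D, b/Out/R/B, b/Out/R/D, b/Stay/M/B, b/Stay/M/D, b/Stay/R/B, b/Stay/R/D. Columns: Hi, Mid.
{c/In/M/B, c/In/M/D, c/In/R/B, c/In/R/D} → row (3,4) (3,4)
{c/Out/M/B, c/Out/M/D} → row (5,2) (2,4)
{c/Out/R/B, c/Out/R/D} → row (2,3) (2,3)
{c/Stay/M/B, c/Stay/M/D, c/Stay/R/B, c/Stay/R/D} → row (0,4) (0,4)
{b/In/M/B, b/In/M/D, b/In/R/B, b/In/R/D, b/Out/M/B, b/Out/M/D, b/Out/R/B, b/Out/R/D, b/Stay/M/B, b/Stay/M/D, b/Stay/R/B, b/Stay/R/D} → row (5,-2) (5,-2)
That's 5 distinct rows out of 24 strategies.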